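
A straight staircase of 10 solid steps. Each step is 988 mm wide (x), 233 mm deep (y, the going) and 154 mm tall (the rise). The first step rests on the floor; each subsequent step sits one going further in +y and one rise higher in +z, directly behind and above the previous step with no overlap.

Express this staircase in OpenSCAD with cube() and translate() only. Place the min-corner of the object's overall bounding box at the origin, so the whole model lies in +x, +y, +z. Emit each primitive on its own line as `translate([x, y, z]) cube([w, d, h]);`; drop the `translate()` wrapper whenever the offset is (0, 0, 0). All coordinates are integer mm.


cube([988, 233, 154]);
translate([0, 233, 154]) cube([988, 233, 154]);
translate([0, 466, 308]) cube([988, 233, 154]);
translate([0, 699, 462]) cube([988, 233, 154]);
translate([0, 932, 616]) cube([988, 233, 154]);
translate([0, 1165, 770]) cube([988, 233, 154]);
translate([0, 1398, 924]) cube([988, 233, 154]);
translate([0, 1631, 1078]) cube([988, 233, 154]);
translate([0, 1864, 1232]) cube([988, 233, 154]);
translate([0, 2097, 1386]) cube([988, 233, 154]);


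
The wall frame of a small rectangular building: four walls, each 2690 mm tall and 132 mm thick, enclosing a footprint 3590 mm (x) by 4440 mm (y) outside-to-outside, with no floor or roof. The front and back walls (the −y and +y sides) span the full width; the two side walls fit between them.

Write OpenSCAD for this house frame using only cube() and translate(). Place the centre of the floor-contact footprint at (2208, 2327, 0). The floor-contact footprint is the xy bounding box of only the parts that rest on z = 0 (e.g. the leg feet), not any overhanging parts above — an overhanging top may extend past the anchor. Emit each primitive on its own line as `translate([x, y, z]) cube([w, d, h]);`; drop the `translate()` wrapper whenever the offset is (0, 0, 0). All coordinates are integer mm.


translate([413, 107, 0]) cube([3590, 132, 2690]);
translate([413, 4415, 0]) cube([3590, 132, 2690]);
translate([413, 239, 0]) cube([132, 4176, 2690]);
translate([3871, 239, 0]) cube([132, 4176, 2690]);


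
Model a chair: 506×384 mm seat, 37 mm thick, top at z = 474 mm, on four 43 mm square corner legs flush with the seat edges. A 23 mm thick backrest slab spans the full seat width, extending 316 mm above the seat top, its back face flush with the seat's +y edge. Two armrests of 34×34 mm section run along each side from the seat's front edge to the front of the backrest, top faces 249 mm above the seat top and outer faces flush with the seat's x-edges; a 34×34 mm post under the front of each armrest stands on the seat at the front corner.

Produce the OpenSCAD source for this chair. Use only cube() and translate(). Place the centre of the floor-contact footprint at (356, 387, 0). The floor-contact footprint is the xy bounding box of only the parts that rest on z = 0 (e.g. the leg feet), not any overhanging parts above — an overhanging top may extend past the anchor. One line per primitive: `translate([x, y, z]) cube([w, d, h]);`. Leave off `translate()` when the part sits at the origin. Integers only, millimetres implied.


translate([103, 195, 437]) cube([506, 384, 37]);
translate([103, 195, 0]) cube([43, 43, 437]);
translate([566, 195, 0]) cube([43, 43, 437]);
translate([103, 536, 0]) cube([43, 43, 437]);
translate([566, 536, 0]) cube([43, 43, 437]);
translate([103, 556, 474]) cube([506, 23, 316]);
translate([103, 195, 689]) cube([34, 361, 34]);
translate([575, 195, 689]) cube([34, 361, 34]);
translate([103, 195, 474]) cube([34, 34, 215]);
translate([575, 195, 474]) cube([34, 34, 215]);


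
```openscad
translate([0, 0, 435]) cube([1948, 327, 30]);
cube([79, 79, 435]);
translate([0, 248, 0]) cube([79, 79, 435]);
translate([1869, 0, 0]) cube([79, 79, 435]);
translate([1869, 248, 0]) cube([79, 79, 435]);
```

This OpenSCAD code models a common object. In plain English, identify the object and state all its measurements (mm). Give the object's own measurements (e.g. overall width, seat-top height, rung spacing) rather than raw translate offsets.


A long wooden bench with a 1948 mm (x) × 327 mm (y) seat, 30 mm thick, its top surface 465 mm above the floor. Four 79 mm square legs at the seat corners, flush with the edges, run from z = 0 to the seat underside.


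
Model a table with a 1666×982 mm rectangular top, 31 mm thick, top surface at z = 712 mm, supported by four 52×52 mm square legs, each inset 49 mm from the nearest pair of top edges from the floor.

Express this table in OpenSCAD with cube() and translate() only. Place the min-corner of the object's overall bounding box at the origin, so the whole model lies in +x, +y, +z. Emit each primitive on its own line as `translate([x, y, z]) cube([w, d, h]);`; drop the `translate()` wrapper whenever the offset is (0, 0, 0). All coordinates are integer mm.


translate([0, 0, 681]) cube([1666, 982, 31]);
translate([49, 49, 0]) cube([52, 52, 681]);
translate([1565, 49, 0]) cube([52, 52, 681]);
translate([49, 881, 0]) cube([52, 52, 681]);
translate([1565, 881, 0]) cube([52, 52, 681]);


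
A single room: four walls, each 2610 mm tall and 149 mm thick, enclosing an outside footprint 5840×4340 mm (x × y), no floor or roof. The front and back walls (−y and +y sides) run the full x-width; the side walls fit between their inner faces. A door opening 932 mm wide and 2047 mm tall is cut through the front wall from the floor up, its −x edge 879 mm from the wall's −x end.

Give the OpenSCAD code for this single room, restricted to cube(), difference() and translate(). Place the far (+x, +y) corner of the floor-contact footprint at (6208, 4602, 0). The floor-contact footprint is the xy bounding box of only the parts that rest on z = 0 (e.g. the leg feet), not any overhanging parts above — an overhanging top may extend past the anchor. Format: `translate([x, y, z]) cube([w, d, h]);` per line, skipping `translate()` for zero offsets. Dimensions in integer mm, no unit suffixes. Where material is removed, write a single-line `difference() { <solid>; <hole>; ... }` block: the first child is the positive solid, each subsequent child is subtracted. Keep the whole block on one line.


difference() { translate([368, 262, 0]) cube([5840, 149, 2610]); translate([1247, 262, 0]) cube([932, 149, 2047]); }
translate([368, 4453, 0]) cube([5840, 149, 2610]);
translate([368, 411, 0]) cube([149, 4042, 2610]);
translate([6059, 411, 0]) cube([149, 4042, 2610]);


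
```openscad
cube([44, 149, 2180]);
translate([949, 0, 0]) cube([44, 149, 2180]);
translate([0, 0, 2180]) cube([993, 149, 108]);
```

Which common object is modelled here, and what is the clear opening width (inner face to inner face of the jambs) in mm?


A door frame. The clear opening width is 905 mm.

Two 2180 mm tall posts with a header on top — a door frame. The left jamb is 44 mm wide at x = 0; the right jamb starts at x = 949. The clear opening is 949 − 44 = 905 mm.


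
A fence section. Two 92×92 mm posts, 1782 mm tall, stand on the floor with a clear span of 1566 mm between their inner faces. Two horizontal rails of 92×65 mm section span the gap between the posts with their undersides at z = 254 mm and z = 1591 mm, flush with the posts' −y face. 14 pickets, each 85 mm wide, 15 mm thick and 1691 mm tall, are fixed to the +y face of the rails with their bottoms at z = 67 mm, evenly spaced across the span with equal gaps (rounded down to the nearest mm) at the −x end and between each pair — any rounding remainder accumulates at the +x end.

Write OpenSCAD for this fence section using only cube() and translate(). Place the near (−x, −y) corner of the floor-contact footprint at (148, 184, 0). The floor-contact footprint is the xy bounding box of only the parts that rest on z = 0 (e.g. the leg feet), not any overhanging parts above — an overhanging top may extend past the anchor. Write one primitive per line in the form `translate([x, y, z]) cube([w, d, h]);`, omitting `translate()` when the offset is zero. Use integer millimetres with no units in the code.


translate([148, 184, 0]) cube([92, 92, 1782]);
translate([1806, 184, 0]) cube([92, 92, 1782]);
translate([240, 184, 254]) cube([1566, 92, 65]);
translate([240, 184, 1591]) cube([1566, 92, 65]);
translate([265, 276, 67]) cube([85, 15, 1691]);
translate([375, 276, 67]) cube([85, 15, 1691]);
translate([485, 276, 67]) cube([85, 15, 1691]);
translate([595, 276, 67]) cube([85, 15, 1691]);
translate([705, 276, 67]) cube([85, 15, 1691]);
translate([815, 276, 67]) cube([85, 15, 1691]);
translate([925, 276, 67]) cube([85, 15, 1691]);
translate([1035, 276, 67]) cube([85, 15, 1691]);
translate([1145, 276, 67]) cube([85, 15, 1691]);
translate([1255, 276, 67]) cube([85, 15, 1691]);
translate([1365, 276, 67]) cube([85, 15, 1691]);
translate([1475, 276, 67]) cube([85, 15, 1691]);
translate([1585, 276, 67]) cube([85, 15, 1691]);
translate([1695, 276, 67]) cube([85, 15, 1691]);


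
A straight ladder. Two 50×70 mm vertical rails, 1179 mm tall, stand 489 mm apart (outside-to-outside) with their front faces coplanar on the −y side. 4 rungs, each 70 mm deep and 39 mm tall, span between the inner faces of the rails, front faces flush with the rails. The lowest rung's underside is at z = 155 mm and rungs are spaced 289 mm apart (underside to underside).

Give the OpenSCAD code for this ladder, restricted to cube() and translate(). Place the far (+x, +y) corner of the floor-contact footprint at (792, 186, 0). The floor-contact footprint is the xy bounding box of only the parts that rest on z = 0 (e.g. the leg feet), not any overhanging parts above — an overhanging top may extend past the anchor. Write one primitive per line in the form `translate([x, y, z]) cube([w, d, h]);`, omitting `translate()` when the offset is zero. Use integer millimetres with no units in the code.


translate([303, 116, 0]) cube([50, 70, 1179]);
translate([742, 116, 0]) cube([50, 70, 1179]);
translate([353, 116, 155]) cube([389, 70, 39]);
translate([353, 116, 444]) cube([389, 70, 39]);
translate([353, 116, 733]) cube([389, 70, 39]);
translate([353, 116, 1022]) cube([389, 70, 39]);


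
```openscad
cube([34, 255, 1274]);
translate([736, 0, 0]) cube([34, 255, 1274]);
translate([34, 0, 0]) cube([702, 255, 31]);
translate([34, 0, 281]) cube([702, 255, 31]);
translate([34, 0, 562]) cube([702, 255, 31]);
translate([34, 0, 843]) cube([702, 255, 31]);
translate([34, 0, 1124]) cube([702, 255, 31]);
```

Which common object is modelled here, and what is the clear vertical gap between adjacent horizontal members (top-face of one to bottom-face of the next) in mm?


A bookshelf. The clear shelf gap is 250 mm.

Two tall side panels with 5 horizontal boards between them — a bookshelf. The first two shelf undersides are at z = 0 and z = 281; with shelf thickness 31, the clear gap is 281 − 0 − 31 = 250 mm.


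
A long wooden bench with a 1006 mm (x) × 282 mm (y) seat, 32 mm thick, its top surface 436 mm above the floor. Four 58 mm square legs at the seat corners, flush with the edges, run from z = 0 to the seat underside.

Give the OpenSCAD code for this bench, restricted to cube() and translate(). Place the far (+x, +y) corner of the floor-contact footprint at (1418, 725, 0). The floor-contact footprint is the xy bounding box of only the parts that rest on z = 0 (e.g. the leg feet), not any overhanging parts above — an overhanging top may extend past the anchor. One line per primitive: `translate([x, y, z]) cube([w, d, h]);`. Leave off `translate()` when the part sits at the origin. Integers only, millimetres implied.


// leg_h = 436 − 32 = 404
translate([412, 443, 404]) cube([1006, 282, 32]);
translate([412, 443, 0]) cube([58, 58, 404]);
translate([412, 667, 0]) cube([58, 58, 404]);
translate([1360, 443, 0]) cube([58, 58, 404]);
translate([1360, 667, 0]) cube([58, 58, 404]);


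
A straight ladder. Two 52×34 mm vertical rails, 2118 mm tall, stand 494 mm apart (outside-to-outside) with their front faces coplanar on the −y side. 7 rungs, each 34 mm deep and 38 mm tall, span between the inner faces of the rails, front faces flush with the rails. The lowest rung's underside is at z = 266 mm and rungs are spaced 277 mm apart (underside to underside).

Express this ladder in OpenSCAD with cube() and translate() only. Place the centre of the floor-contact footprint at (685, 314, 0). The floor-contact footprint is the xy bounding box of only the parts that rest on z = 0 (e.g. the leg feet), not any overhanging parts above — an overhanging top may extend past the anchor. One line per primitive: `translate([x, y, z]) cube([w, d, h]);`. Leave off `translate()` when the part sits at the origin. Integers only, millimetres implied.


translate([438, 297, 0]) cube([52, 34, 2118]);
translate([880, 297, 0]) cube([52, 34, 2118]);
translate([490, 297, 266]) cube([390, 34, 38]);
translate([490, 297, 543]) cube([390, 34, 38]);
translate([490, 297, 820]) cube([390, 34, 38]);
translate([490, 297, 1097]) cube([390, 34, 38]);
translate([490, 297, 1374]) cube([390, 34, 38]);
translate([490, 297, 1651]) cube([390, 34, 38]);
translate([490, 297, 1928]) cube([390, 34, 38]);


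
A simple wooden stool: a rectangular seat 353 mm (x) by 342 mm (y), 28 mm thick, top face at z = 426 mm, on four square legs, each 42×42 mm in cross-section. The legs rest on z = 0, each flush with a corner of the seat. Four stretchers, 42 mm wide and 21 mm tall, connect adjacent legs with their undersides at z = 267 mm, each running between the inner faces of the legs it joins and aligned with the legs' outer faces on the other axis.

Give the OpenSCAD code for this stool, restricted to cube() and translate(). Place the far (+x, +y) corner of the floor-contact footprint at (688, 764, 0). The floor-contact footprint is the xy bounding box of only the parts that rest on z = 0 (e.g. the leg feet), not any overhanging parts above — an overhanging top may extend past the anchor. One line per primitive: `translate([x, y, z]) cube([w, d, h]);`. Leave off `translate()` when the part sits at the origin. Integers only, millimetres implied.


translate([335, 422, 398]) cube([353, 342, 28]);
translate([335, 422, 0]) cube([42, 42, 398]);
translate([646, 422, 0]) cube([42, 42, 398]);
translate([335, 722, 0]) cube([42, 42, 398]);
translate([646, 722, 0]) cube([42, 42, 398]);
translate([377, 422, 267]) cube([269, 42, 21]);
translate([377, 722, 267]) cube([269, 42, 21]);
translate([335, 464, 267]) cube([42, 258, 21]);
translate([646, 464, 267]) cube([42, 258, 21]);


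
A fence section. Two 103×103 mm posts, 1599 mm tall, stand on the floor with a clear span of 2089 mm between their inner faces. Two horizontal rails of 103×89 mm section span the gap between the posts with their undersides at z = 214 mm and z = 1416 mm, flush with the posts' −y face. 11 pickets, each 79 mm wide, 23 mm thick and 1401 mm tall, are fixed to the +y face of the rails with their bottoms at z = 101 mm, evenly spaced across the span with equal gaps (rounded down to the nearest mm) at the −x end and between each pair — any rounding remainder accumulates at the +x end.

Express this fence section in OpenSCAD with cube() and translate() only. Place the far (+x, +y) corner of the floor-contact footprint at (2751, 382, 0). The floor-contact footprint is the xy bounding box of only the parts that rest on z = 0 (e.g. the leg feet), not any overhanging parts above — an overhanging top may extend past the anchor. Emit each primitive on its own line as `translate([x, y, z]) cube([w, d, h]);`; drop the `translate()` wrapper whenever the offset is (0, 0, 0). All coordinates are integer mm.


translate([456, 279, 0]) cube([103, 103, 1599]);
translate([2648, 279, 0]) cube([103, 103, 1599]);
translate([559, 279, 214]) cube([2089, 103, 89]);
translate([559, 279, 1416]) cube([2089, 103, 89]);
translate([660, 382, 101]) cube([79, 23, 1401]);
translate([840, 382, 101]) cube([79, 23, 1401]);
translate([1020, 382, 101]) cube([79, 23, 1401]);
translate([1200, 382, 101]) cube([79, 23, 1401]);
translate([1380, 382, 101]) cube([79, 23, 1401]);
translate([1560, 382, 101]) cube([79, 23, 1401]);
translate([1740, 382, 101]) cube([79, 23, 1401]);
translate([1920, 382, 101]) cube([79, 23, 1401]);
translate([2100, 382, 101]) cube([79, 23, 1401]);
translate([2280, 382, 101]) cube([79, 23, 1401]);
translate([2460, 382, 101]) cube([79, 23, 1401]);


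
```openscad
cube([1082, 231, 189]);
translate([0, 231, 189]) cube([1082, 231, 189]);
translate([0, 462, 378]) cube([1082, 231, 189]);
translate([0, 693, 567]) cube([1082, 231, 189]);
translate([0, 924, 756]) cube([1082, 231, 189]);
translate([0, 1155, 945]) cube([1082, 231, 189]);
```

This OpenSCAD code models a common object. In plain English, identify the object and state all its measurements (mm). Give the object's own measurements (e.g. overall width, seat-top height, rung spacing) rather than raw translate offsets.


A straight staircase of 6 solid steps. Each step is 1082 mm wide (x), 231 mm deep (y, the going) and 189 mm tall (the rise). The first step rests on the floor; each subsequent step sits one going further in +y and one rise higher in +z, directly behind and above the previous step with no overlap.


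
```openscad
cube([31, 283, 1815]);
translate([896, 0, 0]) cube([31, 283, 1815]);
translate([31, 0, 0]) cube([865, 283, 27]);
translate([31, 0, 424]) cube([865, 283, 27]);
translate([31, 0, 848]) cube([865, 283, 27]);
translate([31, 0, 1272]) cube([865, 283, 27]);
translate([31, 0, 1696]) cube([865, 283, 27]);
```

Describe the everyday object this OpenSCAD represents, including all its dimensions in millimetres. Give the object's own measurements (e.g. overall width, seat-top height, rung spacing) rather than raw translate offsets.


An open bookshelf. Two side panels, each 31 mm thick, 283 mm deep and 1815 mm tall, stand 927 mm apart (outside-to-outside). Between them sit 5 shelves, each 27 mm thick and 283 mm deep, spanning the full gap between the sides. The bottom shelf rests on the floor (its underside at z = 0) and the clear gap between one shelf's top and the next shelf's underside is 397 mm.


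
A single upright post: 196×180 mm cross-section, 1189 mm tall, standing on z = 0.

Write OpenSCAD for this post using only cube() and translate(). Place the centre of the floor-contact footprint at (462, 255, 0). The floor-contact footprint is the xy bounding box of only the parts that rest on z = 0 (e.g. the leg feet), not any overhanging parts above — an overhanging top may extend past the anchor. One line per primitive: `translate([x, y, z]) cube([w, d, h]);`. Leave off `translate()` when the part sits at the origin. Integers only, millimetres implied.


translate([364, 165, 0]) cube([196, 180, 1189]);


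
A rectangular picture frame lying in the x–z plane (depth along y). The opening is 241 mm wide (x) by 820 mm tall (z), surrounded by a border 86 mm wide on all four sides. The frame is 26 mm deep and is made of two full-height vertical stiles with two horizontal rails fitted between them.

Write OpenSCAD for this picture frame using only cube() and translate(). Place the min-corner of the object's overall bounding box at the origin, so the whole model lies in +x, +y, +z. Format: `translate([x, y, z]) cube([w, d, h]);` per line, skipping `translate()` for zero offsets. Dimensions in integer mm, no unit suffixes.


cube([86, 26, 992]);
translate([327, 0, 0]) cube([86, 26, 992]);
translate([86, 0, 0]) cube([241, 26, 86]);
translate([86, 0, 906]) cube([241, 26, 86]);


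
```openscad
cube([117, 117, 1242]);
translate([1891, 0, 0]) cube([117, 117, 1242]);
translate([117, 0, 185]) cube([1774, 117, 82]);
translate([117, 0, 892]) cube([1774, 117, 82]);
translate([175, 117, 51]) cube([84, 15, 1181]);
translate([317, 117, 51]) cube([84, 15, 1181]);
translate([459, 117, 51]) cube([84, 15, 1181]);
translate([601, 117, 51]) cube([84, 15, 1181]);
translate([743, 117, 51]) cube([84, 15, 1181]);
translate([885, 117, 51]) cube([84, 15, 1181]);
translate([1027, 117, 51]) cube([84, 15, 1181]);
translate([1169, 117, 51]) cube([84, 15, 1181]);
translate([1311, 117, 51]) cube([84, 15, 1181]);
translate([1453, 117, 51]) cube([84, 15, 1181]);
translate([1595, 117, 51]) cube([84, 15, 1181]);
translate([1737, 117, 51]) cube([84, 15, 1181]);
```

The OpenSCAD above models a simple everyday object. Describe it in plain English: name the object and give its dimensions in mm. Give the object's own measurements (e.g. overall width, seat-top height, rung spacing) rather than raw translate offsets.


A fence section. Two 117×117 mm posts, 1242 mm tall, stand on the floor with a clear span of 1774 mm between their inner faces. Two horizontal rails of 117×82 mm section span the gap between the posts with their undersides at z = 185 mm and z = 892 mm, flush with the posts' −y face. 12 pickets, each 84 mm wide, 15 mm thick and 1181 mm tall, are fixed to the +y face of the rails with their bottoms at z = 51 mm, spaced across the span with a 58 mm gap after the −x post and between neighbouring pickets, with 70 mm left before the +x post.


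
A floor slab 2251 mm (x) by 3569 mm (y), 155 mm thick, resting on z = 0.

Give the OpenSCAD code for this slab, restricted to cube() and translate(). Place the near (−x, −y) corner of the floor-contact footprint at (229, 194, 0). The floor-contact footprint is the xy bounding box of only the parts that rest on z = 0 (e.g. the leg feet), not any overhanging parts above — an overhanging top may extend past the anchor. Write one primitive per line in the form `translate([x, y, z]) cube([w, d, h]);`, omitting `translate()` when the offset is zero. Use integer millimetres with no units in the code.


translate([229, 194, 0]) cube([2251, 3569, 155]);


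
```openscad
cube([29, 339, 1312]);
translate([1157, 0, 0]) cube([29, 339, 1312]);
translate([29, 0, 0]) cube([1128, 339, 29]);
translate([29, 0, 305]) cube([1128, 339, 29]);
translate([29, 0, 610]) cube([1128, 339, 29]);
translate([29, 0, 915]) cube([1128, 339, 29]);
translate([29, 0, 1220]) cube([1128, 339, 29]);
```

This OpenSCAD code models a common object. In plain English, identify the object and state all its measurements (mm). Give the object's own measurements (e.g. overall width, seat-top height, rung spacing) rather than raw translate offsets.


An open bookshelf. Two side panels, each 29 mm thick, 339 mm deep and 1312 mm tall, stand 1186 mm apart (outside-to-outside). Between them sit 5 shelves, each 29 mm thick and 339 mm deep, spanning the full gap between the sides. The bottom shelf rests on the floor (its underside at z = 0) and the clear gap between one shelf's top and the next shelf's underside is 276 mm.


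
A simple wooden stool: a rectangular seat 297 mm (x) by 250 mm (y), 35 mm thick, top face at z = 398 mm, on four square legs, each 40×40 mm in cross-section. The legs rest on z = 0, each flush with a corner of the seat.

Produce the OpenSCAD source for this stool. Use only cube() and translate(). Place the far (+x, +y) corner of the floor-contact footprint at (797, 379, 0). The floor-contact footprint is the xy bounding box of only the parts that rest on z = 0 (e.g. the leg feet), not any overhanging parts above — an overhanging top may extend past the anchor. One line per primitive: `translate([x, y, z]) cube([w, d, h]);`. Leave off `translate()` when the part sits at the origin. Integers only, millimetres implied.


translate([500, 129, 363]) cube([297, 250, 35]);
translate([500, 129, 0]) cube([40, 40, 363]);
translate([757, 129, 0]) cube([40, 40, 363]);
translate([500, 339, 0]) cube([40, 40, 363]);
translate([757, 339, 0]) cube([40, 40, 363]);


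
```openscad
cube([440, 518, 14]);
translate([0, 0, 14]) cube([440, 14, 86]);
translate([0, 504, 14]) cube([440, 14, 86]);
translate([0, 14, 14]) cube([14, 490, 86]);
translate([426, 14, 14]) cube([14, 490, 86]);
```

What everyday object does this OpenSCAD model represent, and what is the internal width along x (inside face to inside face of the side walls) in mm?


An open box. The internal width is 412 mm.

A 440×518 base slab with four walls standing on it — an open box. The base is 440 mm wide and the walls are 14 mm thick, so the internal width is 440 − 2 × 14 = 412 mm.


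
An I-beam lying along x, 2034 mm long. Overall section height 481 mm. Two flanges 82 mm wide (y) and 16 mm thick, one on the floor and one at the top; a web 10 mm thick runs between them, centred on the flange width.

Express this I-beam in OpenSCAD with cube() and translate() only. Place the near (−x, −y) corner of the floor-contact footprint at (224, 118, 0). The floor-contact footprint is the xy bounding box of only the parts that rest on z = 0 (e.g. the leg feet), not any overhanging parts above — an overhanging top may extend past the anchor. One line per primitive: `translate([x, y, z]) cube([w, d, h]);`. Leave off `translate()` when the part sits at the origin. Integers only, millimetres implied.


translate([224, 118, 0]) cube([2034, 82, 16]);
translate([224, 154, 16]) cube([2034, 10, 449]);
translate([224, 118, 465]) cube([2034, 82, 16]);


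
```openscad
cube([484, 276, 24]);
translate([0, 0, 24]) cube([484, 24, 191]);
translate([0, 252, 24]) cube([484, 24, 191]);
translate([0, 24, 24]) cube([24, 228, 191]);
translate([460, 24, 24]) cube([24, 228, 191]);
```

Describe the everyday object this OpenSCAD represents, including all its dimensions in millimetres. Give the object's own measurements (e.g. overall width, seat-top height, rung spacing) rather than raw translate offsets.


An open-topped rectangular box: outside dimensions 484×276×215 mm, with a uniform wall and base thickness of 24 mm. The base is a full 484×276 slab on the floor; four walls sit on top of the base. The front and back walls (the −y and +y sides) span the full width; the two side walls fit between them.


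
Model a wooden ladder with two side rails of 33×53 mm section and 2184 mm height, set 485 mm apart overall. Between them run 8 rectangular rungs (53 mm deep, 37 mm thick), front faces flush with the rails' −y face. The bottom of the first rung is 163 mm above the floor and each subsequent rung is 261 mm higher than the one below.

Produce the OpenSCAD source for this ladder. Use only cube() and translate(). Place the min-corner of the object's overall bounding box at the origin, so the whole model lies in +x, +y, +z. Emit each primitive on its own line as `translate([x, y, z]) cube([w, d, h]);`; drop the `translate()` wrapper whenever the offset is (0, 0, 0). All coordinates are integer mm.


cube([33, 53, 2184]);
translate([452, 0, 0]) cube([33, 53, 2184]);
translate([33, 0, 163]) cube([419, 53, 37]);
translate([33, 0, 424]) cube([419, 53, 37]);
translate([33, 0, 685]) cube([419, 53, 37]);
translate([33, 0, 946]) cube([419, 53, 37]);
translate([33, 0, 1207]) cube([419, 53, 37]);
translate([33, 0, 1468]) cube([419, 53, 37]);
translate([33, 0, 1729]) cube([419, 53, 37]);
translate([33, 0, 1990]) cube([419, 53, 37]);


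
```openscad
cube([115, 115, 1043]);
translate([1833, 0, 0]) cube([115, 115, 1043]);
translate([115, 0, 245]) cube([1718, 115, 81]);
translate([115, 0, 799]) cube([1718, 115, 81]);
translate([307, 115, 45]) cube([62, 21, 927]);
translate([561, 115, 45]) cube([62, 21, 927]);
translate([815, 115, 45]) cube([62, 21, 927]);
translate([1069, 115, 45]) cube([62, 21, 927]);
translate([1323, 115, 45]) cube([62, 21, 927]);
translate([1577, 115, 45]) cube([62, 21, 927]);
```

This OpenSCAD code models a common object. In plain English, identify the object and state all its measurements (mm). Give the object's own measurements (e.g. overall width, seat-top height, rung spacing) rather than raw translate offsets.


A fence section. Two 115×115 mm posts, 1043 mm tall, stand on the floor with a clear span of 1718 mm between their inner faces. Two horizontal rails of 115×81 mm section span the gap between the posts with their undersides at z = 245 mm and z = 799 mm, flush with the posts' −y face. 6 pickets, each 62 mm wide, 21 mm thick and 927 mm tall, are fixed to the +y face of the rails with their bottoms at z = 45 mm, spaced across the span with a 192 mm gap after the −x post and between neighbouring pickets, with 194 mm left before the +x post.


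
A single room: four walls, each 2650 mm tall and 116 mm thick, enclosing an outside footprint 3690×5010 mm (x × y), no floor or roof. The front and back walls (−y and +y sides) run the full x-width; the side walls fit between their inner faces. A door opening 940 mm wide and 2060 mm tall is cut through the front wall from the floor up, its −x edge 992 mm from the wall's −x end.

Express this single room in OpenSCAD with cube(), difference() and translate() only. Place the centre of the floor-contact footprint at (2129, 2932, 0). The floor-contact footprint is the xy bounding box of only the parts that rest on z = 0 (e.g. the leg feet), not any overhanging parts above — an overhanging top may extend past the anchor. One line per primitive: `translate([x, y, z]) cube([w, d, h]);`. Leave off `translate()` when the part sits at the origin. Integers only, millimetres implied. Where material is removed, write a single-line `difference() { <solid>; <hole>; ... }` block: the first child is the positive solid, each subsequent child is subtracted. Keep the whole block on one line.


difference() { translate([284, 427, 0]) cube([3690, 116, 2650]); translate([1276, 427, 0]) cube([940, 116, 2060]); }
translate([284, 5321, 0]) cube([3690, 116, 2650]);
translate([284, 543, 0]) cube([116, 4778, 2650]);
translate([3858, 543, 0]) cube([116, 4778, 2650]);


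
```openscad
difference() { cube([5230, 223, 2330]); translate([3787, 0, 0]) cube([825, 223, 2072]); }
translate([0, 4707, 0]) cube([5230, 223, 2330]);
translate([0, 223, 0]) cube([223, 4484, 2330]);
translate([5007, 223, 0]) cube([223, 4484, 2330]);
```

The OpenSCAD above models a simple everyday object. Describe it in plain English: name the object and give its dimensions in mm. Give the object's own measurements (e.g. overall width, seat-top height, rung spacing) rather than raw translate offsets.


A single room: four walls, each 2330 mm tall and 223 mm thick, enclosing an outside footprint 5230×4930 mm (x × y), no floor or roof. The front and back walls (−y and +y sides) run the full x-width; the side walls fit between their inner faces. A door opening 825 mm wide and 2072 mm tall is cut through the front wall from the floor up, its −x edge 3787 mm from the wall's −x end.


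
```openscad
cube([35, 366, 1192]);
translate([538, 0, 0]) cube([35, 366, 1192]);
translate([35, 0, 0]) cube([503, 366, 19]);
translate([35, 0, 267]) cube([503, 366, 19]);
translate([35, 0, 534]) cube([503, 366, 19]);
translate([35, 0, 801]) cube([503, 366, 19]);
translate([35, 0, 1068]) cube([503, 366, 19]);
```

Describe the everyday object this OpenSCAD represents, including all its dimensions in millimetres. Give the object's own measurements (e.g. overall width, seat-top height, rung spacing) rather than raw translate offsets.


An open bookshelf. Two side panels, each 35 mm thick, 366 mm deep and 1192 mm tall, stand 573 mm apart (outside-to-outside). Between them sit 5 shelves, each 19 mm thick and 366 mm deep, spanning the full gap between the sides. The bottom shelf rests on the floor (its underside at z = 0) and the clear gap between one shelf's top and the next shelf's underside is 248 mm.


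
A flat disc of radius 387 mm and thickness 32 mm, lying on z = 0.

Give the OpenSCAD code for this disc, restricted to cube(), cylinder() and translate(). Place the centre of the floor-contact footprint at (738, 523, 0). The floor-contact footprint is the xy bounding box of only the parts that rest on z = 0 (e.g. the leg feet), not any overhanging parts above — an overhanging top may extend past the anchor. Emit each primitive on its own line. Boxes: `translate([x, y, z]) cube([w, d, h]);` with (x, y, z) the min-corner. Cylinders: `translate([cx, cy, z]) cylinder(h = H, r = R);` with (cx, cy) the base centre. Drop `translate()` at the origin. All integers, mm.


translate([738, 523, 0]) cylinder(h = 32, r = 387);


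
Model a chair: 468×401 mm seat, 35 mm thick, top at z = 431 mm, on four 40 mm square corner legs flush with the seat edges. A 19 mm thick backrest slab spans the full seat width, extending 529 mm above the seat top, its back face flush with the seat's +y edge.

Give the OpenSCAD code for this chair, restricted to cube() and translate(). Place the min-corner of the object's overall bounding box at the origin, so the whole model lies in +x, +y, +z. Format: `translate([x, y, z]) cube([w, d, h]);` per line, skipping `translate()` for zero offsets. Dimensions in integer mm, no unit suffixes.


// leg_h = 431 - 35 = 396
translate([0, 0, 396]) cube([468, 401, 35]);
cube([40, 40, 396]);
translate([428, 0, 0]) cube([40, 40, 396]);
translate([0, 361, 0]) cube([40, 40, 396]);
translate([428, 361, 0]) cube([40, 40, 396]);
translate([0, 382, 431]) cube([468, 19, 529]);


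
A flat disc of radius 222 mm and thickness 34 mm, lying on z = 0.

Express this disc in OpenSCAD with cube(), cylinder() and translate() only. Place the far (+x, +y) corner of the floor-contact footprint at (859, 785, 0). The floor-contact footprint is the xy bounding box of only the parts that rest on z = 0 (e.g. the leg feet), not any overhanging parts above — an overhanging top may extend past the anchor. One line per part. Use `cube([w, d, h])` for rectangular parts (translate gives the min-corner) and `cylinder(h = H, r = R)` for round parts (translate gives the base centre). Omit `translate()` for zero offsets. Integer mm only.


translate([637, 563, 0]) cylinder(h = 34, r = 222);


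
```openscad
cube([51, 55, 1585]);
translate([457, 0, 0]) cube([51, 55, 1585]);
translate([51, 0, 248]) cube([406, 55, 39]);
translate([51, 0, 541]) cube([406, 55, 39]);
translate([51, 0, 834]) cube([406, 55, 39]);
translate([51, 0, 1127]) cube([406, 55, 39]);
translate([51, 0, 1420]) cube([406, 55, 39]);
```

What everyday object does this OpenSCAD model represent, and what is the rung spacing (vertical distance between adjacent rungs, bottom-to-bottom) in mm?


A ladder. The rung spacing is 293 mm.

Two tall 51×55 posts with 5 short bars between them — a ladder. Adjacent rungs sit at z = 248 and z = 541, so the spacing is 541 − 248 = 293 mm.


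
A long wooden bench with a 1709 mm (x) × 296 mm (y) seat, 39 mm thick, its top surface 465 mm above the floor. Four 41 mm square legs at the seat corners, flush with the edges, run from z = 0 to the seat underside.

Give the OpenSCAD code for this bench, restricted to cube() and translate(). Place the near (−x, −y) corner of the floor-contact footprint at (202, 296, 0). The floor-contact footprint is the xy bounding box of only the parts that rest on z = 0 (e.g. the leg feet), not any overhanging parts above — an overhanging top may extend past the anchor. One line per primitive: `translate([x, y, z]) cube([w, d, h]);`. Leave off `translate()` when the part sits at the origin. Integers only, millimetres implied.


// leg_h = 465 − 39 = 426
translate([202, 296, 426]) cube([1709, 296, 39]);
translate([202, 296, 0]) cube([41, 41, 426]);
translate([202, 551, 0]) cube([41, 41, 426]);
translate([1870, 296, 0]) cube([41, 41, 426]);
translate([1870, 551, 0]) cube([41, 41, 426]);


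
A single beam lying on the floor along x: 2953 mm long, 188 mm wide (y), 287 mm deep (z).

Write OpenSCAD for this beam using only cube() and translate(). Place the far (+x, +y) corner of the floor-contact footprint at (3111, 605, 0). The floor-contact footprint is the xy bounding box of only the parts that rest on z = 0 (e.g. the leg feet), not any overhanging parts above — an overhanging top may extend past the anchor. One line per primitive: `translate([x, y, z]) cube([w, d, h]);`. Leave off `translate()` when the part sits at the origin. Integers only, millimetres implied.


translate([158, 417, 0]) cube([2953, 188, 287]);


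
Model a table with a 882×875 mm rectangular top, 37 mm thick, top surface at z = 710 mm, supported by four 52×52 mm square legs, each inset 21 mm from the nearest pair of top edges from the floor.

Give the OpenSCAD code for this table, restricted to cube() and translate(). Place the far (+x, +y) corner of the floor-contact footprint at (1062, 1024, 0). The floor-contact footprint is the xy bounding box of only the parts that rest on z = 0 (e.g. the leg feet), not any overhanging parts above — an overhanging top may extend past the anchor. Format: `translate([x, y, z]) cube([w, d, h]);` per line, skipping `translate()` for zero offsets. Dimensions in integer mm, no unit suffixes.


translate([201, 170, 673]) cube([882, 875, 37]);
translate([222, 191, 0]) cube([52, 52, 673]);
translate([1010, 191, 0]) cube([52, 52, 673]);
translate([222, 972, 0]) cube([52, 52, 673]);
translate([1010, 972, 0]) cube([52, 52, 673]);


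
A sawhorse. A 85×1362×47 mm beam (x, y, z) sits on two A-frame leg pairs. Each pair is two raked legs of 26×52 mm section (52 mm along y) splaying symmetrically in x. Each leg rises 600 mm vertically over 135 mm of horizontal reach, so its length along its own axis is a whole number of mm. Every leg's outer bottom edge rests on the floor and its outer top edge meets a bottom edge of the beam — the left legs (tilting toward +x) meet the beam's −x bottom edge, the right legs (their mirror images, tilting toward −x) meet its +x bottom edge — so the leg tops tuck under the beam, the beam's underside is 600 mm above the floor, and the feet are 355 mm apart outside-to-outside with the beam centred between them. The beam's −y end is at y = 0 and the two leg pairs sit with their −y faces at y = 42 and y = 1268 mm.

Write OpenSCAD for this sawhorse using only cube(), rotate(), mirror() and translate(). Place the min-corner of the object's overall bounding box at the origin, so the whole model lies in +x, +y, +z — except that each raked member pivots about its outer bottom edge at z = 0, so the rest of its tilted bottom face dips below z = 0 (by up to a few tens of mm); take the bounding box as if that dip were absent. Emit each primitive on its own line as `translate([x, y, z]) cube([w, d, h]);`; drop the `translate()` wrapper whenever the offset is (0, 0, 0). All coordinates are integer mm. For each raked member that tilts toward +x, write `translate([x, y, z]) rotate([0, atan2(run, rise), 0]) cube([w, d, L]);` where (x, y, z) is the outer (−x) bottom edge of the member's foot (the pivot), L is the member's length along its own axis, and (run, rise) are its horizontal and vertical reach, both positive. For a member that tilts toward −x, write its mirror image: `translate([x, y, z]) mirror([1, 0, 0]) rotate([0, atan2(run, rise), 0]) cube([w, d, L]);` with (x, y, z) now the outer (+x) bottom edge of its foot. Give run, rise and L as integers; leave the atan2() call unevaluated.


translate([135, 0, 600]) cube([85, 1362, 47]);
translate([0, 42, 0]) rotate([0, atan2(135, 600), 0]) cube([26, 52, 615]);
translate([355, 42, 0]) mirror([1, 0, 0]) rotate([0, atan2(135, 600), 0]) cube([26, 52, 615]);
translate([0, 1268, 0]) rotate([0, atan2(135, 600), 0]) cube([26, 52, 615]);
translate([355, 1268, 0]) mirror([1, 0, 0]) rotate([0, atan2(135, 600), 0]) cube([26, 52, 615]);


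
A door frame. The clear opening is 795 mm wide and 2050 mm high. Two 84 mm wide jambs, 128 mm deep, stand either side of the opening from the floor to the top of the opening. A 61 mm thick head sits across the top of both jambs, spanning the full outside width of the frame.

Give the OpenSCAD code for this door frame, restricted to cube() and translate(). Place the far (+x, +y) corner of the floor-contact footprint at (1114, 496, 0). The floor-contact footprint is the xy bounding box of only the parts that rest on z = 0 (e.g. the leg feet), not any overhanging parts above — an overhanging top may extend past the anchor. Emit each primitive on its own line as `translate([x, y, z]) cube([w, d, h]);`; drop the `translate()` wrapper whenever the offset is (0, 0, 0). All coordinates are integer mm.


translate([151, 368, 0]) cube([84, 128, 2050]);
translate([1030, 368, 0]) cube([84, 128, 2050]);
translate([151, 368, 2050]) cube([963, 128, 61]);
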